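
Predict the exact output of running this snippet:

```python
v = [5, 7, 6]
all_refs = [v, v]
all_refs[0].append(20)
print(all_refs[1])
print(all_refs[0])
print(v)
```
[5, 7, 6, 20]
[5, 7, 6, 20]
[5, 7, 6, 20]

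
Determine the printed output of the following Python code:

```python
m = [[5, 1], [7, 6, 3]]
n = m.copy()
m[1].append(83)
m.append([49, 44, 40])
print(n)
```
[[5, 1], [7, 6, 3, 83]]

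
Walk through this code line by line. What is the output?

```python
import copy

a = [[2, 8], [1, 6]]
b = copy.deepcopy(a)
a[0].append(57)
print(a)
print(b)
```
[[2, 8, 57], [1, 6]]
[[2, 8], [1, 6]]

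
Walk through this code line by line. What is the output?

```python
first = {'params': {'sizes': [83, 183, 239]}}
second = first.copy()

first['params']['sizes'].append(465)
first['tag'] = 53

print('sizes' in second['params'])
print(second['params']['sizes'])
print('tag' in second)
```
True
[83, 183, 239, 465]
False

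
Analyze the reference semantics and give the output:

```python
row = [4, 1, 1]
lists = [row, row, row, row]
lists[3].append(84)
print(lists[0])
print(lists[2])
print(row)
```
[4, 1, 1, 84]
[4, 1, 1, 84]
[4, 1, 1, 84]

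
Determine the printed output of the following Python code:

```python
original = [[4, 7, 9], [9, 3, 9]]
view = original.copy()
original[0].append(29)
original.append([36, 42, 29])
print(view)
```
[[4, 7, 9, 29], [9, 3, 9]]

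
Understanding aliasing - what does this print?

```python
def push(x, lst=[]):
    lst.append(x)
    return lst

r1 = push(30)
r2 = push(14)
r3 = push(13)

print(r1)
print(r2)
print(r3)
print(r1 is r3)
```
[30, 14, 13]
[30, 14, 13]
[30, 14, 13]
True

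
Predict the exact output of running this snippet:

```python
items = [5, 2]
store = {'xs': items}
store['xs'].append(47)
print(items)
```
[5, 2, 47]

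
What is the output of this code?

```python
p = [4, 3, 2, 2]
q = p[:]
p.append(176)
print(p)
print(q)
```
[4, 3, 2, 2, 176]
[4, 3, 2, 2]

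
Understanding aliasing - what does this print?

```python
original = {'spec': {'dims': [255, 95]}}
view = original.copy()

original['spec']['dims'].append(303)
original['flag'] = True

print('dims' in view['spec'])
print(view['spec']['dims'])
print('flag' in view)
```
True
[255, 95, 303]
False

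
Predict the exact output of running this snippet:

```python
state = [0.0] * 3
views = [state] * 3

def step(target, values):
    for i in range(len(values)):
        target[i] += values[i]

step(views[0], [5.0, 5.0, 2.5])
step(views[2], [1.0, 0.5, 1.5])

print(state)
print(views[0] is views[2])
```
[6.0, 5.5, 4.0]
True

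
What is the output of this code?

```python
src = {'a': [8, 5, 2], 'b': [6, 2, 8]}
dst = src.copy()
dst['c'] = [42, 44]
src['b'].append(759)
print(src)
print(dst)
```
{'a': [8, 5, 2], 'b': [6, 2, 8, 759]}
{'a': [8, 5, 2], 'b': [6, 2, 8, 759], 'c': [42, 44]}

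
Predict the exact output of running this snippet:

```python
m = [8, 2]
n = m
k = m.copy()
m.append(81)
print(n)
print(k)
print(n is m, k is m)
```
[8, 2, 81]
[8, 2]
True False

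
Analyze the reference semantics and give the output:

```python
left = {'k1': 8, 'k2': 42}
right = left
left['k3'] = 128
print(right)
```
{'k1': 8, 'k2': 42, 'k3': 128}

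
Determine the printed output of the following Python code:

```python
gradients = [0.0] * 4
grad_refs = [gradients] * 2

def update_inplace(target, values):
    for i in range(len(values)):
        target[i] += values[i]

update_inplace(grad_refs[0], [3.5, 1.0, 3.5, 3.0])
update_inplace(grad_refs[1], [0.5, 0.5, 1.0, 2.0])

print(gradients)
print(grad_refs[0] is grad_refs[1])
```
[4.0, 1.5, 4.5, 5.0]
True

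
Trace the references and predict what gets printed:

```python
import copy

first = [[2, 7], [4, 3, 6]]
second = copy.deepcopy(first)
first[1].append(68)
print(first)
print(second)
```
[[2, 7], [4, 3, 6, 68]]
[[2, 7], [4, 3, 6]]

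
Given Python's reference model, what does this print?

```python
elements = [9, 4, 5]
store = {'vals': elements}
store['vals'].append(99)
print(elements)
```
[9, 4, 5, 99]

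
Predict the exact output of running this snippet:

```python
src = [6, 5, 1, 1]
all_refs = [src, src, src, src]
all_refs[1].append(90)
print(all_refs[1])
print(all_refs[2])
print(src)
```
[6, 5, 1, 1, 90]
[6, 5, 1, 1, 90]
[6, 5, 1, 1, 90]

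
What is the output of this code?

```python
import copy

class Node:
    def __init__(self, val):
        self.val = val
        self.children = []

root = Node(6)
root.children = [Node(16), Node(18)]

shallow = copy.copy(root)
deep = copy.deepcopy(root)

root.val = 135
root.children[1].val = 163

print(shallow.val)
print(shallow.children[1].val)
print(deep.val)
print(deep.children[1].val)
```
6
163
6
18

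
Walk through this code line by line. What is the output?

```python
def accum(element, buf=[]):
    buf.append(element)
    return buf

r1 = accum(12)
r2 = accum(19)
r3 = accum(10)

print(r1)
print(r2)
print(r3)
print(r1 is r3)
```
[12, 19, 10]
[12, 19, 10]
[12, 19, 10]
True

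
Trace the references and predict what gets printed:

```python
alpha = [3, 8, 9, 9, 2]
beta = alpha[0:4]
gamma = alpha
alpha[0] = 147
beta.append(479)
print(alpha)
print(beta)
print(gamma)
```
[147, 8, 9, 9, 2]
[3, 8, 9, 9, 479]
[147, 8, 9, 9, 2]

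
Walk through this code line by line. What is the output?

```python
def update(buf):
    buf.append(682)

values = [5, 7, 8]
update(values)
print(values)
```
[5, 7, 8, 682]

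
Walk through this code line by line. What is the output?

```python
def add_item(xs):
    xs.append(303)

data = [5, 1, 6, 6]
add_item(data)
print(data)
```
[5, 1, 6, 6, 303]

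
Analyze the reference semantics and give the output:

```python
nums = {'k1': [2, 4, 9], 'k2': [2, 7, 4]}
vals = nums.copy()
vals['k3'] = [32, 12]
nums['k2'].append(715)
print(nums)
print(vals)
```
{'k1': [2, 4, 9], 'k2': [2, 7, 4, 715]}
{'k1': [2, 4, 9], 'k2': [2, 7, 4, 715], 'k3': [32, 12]}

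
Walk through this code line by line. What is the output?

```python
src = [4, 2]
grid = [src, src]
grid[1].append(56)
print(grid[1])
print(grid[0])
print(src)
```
[4, 2, 56]
[4, 2, 56]
[4, 2, 56]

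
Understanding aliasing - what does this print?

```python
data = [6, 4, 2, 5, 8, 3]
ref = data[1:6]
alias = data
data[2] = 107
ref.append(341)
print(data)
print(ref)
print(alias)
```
[6, 4, 107, 5, 8, 3]
[4, 2, 5, 8, 3, 341]
[6, 4, 107, 5, 8, 3]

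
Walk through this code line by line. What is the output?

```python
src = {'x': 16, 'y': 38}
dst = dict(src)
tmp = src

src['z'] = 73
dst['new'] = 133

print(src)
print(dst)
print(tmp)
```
{'x': 16, 'y': 38, 'z': 73}
{'x': 16, 'y': 38, 'new': 133}
{'x': 16, 'y': 38, 'z': 73}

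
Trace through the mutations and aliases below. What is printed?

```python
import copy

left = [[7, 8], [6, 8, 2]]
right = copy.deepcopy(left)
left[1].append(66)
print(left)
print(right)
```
[[7, 8], [6, 8, 2, 66]]
[[7, 8], [6, 8, 2]]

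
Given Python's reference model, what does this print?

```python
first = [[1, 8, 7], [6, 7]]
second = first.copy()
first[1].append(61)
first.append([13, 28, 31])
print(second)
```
[[1, 8, 7], [6, 7, 61]]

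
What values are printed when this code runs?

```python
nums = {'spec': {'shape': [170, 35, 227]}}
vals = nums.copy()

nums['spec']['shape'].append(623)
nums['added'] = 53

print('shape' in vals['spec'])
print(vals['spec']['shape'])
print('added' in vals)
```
True
[170, 35, 227, 623]
False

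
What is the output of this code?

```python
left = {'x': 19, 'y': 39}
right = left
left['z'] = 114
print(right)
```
{'x': 19, 'y': 39, 'z': 114}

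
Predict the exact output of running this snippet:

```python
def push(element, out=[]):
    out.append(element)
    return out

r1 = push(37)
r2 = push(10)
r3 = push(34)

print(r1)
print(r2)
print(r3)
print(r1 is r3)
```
[37, 10, 34]
[37, 10, 34]
[37, 10, 34]
True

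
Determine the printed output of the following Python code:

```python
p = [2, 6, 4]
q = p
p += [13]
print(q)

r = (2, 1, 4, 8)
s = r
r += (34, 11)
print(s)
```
[2, 6, 4, 13]
(2, 1, 4, 8)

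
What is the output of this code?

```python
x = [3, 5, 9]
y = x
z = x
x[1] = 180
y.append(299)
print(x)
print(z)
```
[3, 180, 9, 299]
[3, 180, 9, 299]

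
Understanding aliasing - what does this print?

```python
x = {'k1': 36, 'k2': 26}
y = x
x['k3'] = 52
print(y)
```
{'k1': 36, 'k2': 26, 'k3': 52}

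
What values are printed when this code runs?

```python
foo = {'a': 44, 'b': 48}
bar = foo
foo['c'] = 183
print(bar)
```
{'a': 44, 'b': 48, 'c': 183}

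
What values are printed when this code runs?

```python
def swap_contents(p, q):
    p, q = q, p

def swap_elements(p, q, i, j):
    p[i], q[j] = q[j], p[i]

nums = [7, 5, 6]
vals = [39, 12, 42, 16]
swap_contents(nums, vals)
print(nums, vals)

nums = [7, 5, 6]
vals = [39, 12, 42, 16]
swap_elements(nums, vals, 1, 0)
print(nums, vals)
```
[7, 5, 6] [39, 12, 42, 16]
[7, 39, 6] [5, 12, 42, 16]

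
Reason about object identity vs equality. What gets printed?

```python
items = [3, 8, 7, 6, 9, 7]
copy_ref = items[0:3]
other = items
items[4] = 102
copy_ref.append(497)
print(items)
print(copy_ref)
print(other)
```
[3, 8, 7, 6, 102, 7]
[3, 8, 7, 497]
[3, 8, 7, 6, 102, 7]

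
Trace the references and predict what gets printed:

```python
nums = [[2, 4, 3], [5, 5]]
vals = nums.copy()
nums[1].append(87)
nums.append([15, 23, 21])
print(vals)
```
[[2, 4, 3], [5, 5, 87]]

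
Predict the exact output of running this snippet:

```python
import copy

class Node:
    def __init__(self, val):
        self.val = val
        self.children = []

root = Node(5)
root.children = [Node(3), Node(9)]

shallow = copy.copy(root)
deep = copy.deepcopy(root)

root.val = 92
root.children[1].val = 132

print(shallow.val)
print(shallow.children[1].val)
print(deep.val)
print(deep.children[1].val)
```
5
132
5
9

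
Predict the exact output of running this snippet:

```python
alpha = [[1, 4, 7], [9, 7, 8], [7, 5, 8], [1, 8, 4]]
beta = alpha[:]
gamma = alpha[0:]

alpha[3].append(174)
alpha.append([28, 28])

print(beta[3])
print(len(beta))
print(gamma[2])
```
[1, 8, 4, 174]
4
[7, 5, 8]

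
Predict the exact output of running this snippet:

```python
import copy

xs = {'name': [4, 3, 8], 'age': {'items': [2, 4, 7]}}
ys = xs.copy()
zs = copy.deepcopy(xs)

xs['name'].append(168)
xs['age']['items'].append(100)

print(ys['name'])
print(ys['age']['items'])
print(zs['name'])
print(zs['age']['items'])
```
[4, 3, 8, 168]
[2, 4, 7, 100]
[4, 3, 8]
[2, 4, 7]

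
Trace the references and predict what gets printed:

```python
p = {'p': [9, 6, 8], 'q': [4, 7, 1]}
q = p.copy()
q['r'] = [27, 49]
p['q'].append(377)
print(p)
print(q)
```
{'p': [9, 6, 8], 'q': [4, 7, 1, 377]}
{'p': [9, 6, 8], 'q': [4, 7, 1, 377], 'r': [27, 49]}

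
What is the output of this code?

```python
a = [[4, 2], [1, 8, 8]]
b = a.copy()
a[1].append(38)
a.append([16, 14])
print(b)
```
[[4, 2], [1, 8, 8, 38]]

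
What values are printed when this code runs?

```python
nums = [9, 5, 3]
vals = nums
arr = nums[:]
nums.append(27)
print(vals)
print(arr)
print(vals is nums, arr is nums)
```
[9, 5, 3, 27]
[9, 5, 3]
True False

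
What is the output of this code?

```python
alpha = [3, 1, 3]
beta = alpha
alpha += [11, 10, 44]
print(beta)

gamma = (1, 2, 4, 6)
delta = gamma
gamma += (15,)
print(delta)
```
[3, 1, 3, 11, 10, 44]
(1, 2, 4, 6)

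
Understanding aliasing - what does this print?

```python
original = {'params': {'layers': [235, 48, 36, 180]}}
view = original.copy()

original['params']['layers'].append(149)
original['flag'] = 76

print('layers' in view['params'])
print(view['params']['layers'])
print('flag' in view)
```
True
[235, 48, 36, 180, 149]
False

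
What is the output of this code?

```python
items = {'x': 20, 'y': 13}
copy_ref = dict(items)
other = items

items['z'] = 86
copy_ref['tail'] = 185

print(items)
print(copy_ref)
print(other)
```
{'x': 20, 'y': 13, 'z': 86}
{'x': 20, 'y': 13, 'tail': 185}
{'x': 20, 'y': 13, 'z': 86}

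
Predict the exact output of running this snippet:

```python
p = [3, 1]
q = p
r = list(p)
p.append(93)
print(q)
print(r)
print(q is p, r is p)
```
[3, 1, 93]
[3, 1]
True False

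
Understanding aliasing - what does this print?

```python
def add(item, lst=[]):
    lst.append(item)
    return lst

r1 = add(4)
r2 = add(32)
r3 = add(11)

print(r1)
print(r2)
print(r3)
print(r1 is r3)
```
[4, 32, 11]
[4, 32, 11]
[4, 32, 11]
True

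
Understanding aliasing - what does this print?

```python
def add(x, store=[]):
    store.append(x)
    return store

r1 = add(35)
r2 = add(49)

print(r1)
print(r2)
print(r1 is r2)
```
[35, 49]
[35, 49]
True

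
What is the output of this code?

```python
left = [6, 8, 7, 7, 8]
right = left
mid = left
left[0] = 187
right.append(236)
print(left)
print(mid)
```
[187, 8, 7, 7, 8, 236]
[187, 8, 7, 7, 8, 236]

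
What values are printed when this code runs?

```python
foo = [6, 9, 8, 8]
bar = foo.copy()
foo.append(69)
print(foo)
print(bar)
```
[6, 9, 8, 8, 69]
[6, 9, 8, 8]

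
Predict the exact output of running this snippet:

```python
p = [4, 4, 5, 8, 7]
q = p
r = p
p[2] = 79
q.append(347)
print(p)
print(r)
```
[4, 4, 79, 8, 7, 347]
[4, 4, 79, 8, 7, 347]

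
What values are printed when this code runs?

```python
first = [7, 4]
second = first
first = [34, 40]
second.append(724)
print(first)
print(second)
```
[34, 40]
[7, 4, 724]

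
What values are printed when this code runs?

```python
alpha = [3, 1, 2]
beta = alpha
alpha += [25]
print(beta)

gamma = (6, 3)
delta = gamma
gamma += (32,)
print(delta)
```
[3, 1, 2, 25]
(6, 3)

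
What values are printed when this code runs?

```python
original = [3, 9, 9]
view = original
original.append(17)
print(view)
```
[3, 9, 9, 17]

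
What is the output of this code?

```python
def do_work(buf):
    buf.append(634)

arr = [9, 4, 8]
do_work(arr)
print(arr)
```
[9, 4, 8, 634]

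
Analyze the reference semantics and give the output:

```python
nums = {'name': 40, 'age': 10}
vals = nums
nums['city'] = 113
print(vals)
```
{'name': 40, 'age': 10, 'city': 113}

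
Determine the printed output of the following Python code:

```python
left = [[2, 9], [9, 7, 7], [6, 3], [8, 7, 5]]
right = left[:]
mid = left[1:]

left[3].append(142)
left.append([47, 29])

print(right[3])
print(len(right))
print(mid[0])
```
[8, 7, 5, 142]
4
[9, 7, 7]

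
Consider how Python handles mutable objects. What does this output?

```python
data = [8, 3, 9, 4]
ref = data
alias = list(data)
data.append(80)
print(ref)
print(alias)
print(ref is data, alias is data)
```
[8, 3, 9, 4, 80]
[8, 3, 9, 4]
True False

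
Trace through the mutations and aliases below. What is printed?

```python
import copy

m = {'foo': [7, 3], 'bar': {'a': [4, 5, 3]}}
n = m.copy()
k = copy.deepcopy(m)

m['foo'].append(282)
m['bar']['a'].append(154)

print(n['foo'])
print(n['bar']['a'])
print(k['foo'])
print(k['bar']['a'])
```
[7, 3, 282]
[4, 5, 3, 154]
[7, 3]
[4, 5, 3]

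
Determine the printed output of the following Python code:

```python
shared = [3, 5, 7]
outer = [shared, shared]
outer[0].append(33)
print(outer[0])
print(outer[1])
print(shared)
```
[3, 5, 7, 33]
[3, 5, 7, 33]
[3, 5, 7, 33]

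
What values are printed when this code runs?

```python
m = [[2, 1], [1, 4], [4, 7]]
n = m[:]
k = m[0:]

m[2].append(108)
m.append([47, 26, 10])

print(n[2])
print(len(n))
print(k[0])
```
[4, 7, 108]
3
[2, 1]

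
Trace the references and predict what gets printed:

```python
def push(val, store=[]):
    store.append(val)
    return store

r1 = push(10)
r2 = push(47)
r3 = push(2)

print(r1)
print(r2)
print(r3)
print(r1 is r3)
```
[10, 47, 2]
[10, 47, 2]
[10, 47, 2]
True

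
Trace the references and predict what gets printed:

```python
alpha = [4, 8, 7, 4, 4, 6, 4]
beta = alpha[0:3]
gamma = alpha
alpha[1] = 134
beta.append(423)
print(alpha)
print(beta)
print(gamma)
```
[4, 134, 7, 4, 4, 6, 4]
[4, 8, 7, 423]
[4, 134, 7, 4, 4, 6, 4]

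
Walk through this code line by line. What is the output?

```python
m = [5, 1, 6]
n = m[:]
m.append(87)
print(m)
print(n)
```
[5, 1, 6, 87]
[5, 1, 6]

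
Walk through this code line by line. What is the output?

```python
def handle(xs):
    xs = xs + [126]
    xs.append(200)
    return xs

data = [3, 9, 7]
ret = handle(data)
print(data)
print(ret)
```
[3, 9, 7]
[3, 9, 7, 126, 200]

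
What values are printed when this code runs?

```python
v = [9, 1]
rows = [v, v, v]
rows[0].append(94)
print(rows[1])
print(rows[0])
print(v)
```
[9, 1, 94]
[9, 1, 94]
[9, 1, 94]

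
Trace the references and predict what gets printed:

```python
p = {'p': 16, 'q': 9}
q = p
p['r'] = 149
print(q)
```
{'p': 16, 'q': 9, 'r': 149}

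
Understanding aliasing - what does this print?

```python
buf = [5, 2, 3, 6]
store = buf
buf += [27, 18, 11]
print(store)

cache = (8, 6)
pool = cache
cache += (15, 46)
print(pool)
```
[5, 2, 3, 6, 27, 18, 11]
(8, 6)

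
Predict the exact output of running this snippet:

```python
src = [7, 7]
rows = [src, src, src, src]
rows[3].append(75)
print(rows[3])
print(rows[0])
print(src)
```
[7, 7, 75]
[7, 7, 75]
[7, 7, 75]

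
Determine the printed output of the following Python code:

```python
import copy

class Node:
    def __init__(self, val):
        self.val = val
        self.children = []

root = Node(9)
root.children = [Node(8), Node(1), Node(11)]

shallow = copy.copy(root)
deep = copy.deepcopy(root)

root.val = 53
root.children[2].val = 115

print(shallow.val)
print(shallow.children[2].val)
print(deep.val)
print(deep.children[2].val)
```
9
115
9
11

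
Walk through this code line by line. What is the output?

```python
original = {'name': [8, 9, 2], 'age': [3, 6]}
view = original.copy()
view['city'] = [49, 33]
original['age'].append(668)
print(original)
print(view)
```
{'name': [8, 9, 2], 'age': [3, 6, 668]}
{'name': [8, 9, 2], 'age': [3, 6, 668], 'city': [49, 33]}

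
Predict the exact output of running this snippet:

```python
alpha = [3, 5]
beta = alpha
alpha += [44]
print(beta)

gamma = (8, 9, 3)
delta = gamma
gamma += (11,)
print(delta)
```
[3, 5, 44]
(8, 9, 3)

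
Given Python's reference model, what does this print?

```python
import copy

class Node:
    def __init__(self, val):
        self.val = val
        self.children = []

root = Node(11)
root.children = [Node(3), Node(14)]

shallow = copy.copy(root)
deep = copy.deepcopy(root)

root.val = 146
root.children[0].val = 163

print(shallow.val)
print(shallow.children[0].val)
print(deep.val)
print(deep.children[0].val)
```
11
163
11
3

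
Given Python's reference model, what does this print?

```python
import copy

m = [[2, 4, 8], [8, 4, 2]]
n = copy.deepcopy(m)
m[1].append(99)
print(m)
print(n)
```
[[2, 4, 8], [8, 4, 2, 99]]
[[2, 4, 8], [8, 4, 2]]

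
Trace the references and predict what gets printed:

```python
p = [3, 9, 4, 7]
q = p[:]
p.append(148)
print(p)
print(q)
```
[3, 9, 4, 7, 148]
[3, 9, 4, 7]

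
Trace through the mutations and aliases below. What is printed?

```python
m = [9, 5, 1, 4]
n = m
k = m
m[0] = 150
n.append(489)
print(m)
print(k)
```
[150, 5, 1, 4, 489]
[150, 5, 1, 4, 489]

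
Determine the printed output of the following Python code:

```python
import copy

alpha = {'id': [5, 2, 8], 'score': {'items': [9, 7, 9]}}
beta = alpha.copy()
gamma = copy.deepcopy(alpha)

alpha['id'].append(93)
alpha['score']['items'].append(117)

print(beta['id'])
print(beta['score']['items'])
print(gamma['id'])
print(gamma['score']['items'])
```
[5, 2, 8, 93]
[9, 7, 9, 117]
[5, 2, 8]
[9, 7, 9]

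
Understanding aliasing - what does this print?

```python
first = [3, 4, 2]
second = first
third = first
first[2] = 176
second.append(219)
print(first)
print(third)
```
[3, 4, 176, 219]
[3, 4, 176, 219]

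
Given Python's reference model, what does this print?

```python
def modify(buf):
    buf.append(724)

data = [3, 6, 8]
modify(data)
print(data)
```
[3, 6, 8, 724]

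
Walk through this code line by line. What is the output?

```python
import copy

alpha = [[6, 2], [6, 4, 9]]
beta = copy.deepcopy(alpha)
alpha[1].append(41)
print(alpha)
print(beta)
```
[[6, 2], [6, 4, 9, 41]]
[[6, 2], [6, 4, 9]]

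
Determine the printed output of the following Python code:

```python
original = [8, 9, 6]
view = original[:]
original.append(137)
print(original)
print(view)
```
[8, 9, 6, 137]
[8, 9, 6]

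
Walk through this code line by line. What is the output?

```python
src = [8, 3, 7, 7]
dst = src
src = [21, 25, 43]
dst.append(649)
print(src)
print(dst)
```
[21, 25, 43]
[8, 3, 7, 7, 649]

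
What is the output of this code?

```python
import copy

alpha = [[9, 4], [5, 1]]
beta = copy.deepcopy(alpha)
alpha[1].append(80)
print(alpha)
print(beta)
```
[[9, 4], [5, 1, 80]]
[[9, 4], [5, 1]]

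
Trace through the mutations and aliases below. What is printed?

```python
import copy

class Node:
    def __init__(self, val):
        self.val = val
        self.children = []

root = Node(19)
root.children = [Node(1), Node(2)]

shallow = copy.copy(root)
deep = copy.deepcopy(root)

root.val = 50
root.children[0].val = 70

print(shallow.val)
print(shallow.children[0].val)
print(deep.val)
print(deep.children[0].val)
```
19
70
19
1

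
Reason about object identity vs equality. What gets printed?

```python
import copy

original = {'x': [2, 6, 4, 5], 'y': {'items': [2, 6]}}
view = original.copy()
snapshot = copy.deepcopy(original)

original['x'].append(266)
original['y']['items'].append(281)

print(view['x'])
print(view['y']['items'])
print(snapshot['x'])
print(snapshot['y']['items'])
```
[2, 6, 4, 5, 266]
[2, 6, 281]
[2, 6, 4, 5]
[2, 6]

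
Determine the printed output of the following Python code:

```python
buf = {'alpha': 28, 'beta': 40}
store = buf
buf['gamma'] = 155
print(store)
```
{'alpha': 28, 'beta': 40, 'gamma': 155}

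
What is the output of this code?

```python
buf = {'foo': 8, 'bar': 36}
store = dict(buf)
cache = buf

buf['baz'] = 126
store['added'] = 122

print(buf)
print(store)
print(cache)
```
{'foo': 8, 'bar': 36, 'baz': 126}
{'foo': 8, 'bar': 36, 'added': 122}
{'foo': 8, 'bar': 36, 'baz': 126}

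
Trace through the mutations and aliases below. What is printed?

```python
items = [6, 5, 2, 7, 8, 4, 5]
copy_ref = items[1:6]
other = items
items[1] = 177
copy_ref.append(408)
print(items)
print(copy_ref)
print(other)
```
[6, 177, 2, 7, 8, 4, 5]
[5, 2, 7, 8, 4, 408]
[6, 177, 2, 7, 8, 4, 5]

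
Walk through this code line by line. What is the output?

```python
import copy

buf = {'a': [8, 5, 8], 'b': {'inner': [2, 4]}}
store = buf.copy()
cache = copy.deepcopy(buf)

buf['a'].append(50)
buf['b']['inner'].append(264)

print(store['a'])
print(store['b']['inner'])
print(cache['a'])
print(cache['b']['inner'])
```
[8, 5, 8, 50]
[2, 4, 264]
[8, 5, 8]
[2, 4]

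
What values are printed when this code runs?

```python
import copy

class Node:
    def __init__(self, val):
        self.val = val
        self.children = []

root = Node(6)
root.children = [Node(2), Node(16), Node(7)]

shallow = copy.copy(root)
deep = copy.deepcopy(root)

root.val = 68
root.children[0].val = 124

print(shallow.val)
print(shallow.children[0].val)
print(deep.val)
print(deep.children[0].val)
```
6
124
6
2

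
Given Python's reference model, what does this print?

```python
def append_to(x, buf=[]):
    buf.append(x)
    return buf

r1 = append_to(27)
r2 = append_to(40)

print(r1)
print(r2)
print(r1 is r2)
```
[27, 40]
[27, 40]
True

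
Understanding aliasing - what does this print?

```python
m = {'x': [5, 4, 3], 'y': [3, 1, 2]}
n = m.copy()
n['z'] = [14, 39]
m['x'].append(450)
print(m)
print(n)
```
{'x': [5, 4, 3, 450], 'y': [3, 1, 2]}
{'x': [5, 4, 3, 450], 'y': [3, 1, 2], 'z': [14, 39]}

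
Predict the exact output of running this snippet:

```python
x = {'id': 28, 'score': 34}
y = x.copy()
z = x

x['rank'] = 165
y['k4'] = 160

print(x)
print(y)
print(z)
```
{'id': 28, 'score': 34, 'rank': 165}
{'id': 28, 'score': 34, 'k4': 160}
{'id': 28, 'score': 34, 'rank': 165}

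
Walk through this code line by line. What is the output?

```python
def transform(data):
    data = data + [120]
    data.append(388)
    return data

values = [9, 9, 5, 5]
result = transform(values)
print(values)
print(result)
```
[9, 9, 5, 5]
[9, 9, 5, 5, 120, 388]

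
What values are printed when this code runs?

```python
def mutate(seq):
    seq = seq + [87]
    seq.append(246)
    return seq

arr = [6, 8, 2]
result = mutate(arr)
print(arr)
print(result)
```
[6, 8, 2]
[6, 8, 2, 87, 246]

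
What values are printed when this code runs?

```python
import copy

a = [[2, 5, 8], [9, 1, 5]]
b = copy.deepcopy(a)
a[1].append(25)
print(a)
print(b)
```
[[2, 5, 8], [9, 1, 5, 25]]
[[2, 5, 8], [9, 1, 5]]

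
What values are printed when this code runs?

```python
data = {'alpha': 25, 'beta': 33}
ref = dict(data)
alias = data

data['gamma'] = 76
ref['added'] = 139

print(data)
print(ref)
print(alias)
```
{'alpha': 25, 'beta': 33, 'gamma': 76}
{'alpha': 25, 'beta': 33, 'added': 139}
{'alpha': 25, 'beta': 33, 'gamma': 76}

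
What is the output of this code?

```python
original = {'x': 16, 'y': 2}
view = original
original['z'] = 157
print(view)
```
{'x': 16, 'y': 2, 'z': 157}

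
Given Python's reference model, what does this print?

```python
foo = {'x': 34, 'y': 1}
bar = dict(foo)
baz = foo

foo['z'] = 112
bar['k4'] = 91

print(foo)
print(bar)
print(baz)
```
{'x': 34, 'y': 1, 'z': 112}
{'x': 34, 'y': 1, 'k4': 91}
{'x': 34, 'y': 1, 'z': 112}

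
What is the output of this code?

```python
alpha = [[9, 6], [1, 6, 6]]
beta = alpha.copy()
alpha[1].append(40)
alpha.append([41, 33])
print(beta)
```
[[9, 6], [1, 6, 6, 40]]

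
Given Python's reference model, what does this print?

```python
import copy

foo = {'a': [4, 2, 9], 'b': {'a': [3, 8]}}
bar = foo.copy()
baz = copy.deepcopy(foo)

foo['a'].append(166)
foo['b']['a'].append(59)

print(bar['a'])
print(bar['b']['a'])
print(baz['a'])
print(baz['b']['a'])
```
[4, 2, 9, 166]
[3, 8, 59]
[4, 2, 9]
[3, 8]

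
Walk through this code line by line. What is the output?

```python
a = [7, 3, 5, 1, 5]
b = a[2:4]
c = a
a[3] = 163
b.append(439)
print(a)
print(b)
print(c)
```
[7, 3, 5, 163, 5]
[5, 1, 439]
[7, 3, 5, 163, 5]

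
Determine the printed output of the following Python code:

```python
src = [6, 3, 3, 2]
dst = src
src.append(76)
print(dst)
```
[6, 3, 3, 2, 76]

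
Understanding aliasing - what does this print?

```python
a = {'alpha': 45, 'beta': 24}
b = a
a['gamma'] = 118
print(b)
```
{'alpha': 45, 'beta': 24, 'gamma': 118}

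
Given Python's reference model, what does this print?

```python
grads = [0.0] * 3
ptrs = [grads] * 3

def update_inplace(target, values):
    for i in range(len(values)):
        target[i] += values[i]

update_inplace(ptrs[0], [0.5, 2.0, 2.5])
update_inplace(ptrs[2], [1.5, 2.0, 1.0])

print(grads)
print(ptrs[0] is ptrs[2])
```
[2.0, 4.0, 3.5]
True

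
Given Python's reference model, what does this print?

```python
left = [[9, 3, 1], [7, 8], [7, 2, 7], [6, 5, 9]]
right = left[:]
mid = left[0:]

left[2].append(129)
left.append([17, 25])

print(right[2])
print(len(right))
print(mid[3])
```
[7, 2, 7, 129]
4
[6, 5, 9]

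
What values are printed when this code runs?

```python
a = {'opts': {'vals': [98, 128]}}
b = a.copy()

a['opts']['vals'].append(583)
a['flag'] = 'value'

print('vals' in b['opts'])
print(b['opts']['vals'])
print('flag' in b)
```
True
[98, 128, 583]
False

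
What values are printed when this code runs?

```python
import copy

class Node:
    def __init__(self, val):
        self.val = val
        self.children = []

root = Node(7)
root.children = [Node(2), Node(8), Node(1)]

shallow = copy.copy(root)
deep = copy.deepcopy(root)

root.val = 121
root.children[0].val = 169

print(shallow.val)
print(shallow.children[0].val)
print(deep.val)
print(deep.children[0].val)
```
7
169
7
2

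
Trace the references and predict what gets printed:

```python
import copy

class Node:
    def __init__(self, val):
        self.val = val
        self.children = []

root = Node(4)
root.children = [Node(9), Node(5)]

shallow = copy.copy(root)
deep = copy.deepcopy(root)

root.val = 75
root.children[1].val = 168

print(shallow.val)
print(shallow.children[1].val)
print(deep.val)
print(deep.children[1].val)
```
4
168
4
5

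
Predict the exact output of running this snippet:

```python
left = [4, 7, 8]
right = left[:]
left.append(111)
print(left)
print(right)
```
[4, 7, 8, 111]
[4, 7, 8]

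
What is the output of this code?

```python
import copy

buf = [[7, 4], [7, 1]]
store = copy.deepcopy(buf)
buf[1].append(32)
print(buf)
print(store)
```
[[7, 4], [7, 1, 32]]
[[7, 4], [7, 1]]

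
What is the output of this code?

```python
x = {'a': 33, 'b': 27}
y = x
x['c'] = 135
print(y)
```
{'a': 33, 'b': 27, 'c': 135}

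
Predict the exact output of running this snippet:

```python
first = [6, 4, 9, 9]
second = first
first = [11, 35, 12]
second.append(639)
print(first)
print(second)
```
[11, 35, 12]
[6, 4, 9, 9, 639]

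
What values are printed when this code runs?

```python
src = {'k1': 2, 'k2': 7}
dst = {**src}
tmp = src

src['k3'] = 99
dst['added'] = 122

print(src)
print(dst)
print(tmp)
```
{'k1': 2, 'k2': 7, 'k3': 99}
{'k1': 2, 'k2': 7, 'added': 122}
{'k1': 2, 'k2': 7, 'k3': 99}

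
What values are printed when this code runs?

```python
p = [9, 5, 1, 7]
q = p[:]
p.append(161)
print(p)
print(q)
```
[9, 5, 1, 7, 161]
[9, 5, 1, 7]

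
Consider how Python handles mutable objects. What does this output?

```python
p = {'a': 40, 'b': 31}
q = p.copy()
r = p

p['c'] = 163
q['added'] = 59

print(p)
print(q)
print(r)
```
{'a': 40, 'b': 31, 'c': 163}
{'a': 40, 'b': 31, 'added': 59}
{'a': 40, 'b': 31, 'c': 163}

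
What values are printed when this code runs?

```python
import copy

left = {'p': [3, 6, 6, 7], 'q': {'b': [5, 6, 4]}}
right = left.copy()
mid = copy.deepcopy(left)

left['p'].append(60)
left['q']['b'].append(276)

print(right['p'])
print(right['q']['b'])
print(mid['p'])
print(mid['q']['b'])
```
[3, 6, 6, 7, 60]
[5, 6, 4, 276]
[3, 6, 6, 7]
[5, 6, 4]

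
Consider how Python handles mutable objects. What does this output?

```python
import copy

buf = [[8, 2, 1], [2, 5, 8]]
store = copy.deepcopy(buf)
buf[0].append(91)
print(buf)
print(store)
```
[[8, 2, 1, 91], [2, 5, 8]]
[[8, 2, 1], [2, 5, 8]]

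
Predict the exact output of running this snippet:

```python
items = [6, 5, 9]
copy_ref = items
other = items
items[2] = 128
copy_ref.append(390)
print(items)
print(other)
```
[6, 5, 128, 390]
[6, 5, 128, 390]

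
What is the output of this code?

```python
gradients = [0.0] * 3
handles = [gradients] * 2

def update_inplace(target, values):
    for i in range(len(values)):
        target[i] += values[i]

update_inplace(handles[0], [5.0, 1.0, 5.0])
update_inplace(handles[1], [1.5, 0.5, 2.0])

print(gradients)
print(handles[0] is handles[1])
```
[6.5, 1.5, 7.0]
True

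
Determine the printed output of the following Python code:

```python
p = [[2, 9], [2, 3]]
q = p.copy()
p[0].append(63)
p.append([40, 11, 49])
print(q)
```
[[2, 9, 63], [2, 3]]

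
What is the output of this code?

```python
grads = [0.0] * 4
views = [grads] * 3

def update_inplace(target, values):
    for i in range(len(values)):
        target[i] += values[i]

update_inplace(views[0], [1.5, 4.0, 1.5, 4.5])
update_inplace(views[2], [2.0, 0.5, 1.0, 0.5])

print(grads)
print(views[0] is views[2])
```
[3.5, 4.5, 2.5, 5.0]
True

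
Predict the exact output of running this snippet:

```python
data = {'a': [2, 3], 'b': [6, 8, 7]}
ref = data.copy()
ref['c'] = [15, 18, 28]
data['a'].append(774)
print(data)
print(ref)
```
{'a': [2, 3, 774], 'b': [6, 8, 7]}
{'a': [2, 3, 774], 'b': [6, 8, 7], 'c': [15, 18, 28]}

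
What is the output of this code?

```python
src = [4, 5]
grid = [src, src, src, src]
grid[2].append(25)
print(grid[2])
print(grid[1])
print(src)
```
[4, 5, 25]
[4, 5, 25]
[4, 5, 25]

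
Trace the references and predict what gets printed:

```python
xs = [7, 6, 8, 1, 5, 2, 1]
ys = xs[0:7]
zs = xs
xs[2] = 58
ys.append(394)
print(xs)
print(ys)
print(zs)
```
[7, 6, 58, 1, 5, 2, 1]
[7, 6, 8, 1, 5, 2, 1, 394]
[7, 6, 58, 1, 5, 2, 1]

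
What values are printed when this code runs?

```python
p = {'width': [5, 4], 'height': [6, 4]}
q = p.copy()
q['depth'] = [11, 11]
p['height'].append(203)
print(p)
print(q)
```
{'width': [5, 4], 'height': [6, 4, 203]}
{'width': [5, 4], 'height': [6, 4, 203], 'depth': [11, 11]}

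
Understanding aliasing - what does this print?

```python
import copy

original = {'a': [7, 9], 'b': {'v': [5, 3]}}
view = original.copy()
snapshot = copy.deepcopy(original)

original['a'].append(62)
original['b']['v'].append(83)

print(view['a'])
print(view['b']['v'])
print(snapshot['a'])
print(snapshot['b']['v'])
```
[7, 9, 62]
[5, 3, 83]
[7, 9]
[5, 3]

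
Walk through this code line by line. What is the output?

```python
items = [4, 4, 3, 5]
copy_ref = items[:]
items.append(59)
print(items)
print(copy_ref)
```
[4, 4, 3, 5, 59]
[4, 4, 3, 5]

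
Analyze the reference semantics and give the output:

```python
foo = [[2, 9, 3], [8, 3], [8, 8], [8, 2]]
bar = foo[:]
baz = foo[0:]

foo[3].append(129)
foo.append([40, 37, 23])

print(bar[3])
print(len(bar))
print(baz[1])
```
[8, 2, 129]
4
[8, 3]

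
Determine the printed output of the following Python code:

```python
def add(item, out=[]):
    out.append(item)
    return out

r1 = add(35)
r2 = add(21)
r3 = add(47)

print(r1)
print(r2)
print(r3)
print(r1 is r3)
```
[35, 21, 47]
[35, 21, 47]
[35, 21, 47]
True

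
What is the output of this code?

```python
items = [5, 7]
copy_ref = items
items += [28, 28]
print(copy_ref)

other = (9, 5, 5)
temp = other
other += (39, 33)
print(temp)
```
[5, 7, 28, 28]
(9, 5, 5)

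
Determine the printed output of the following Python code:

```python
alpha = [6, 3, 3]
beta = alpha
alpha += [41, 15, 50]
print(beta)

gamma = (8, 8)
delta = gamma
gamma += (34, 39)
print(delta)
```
[6, 3, 3, 41, 15, 50]
(8, 8)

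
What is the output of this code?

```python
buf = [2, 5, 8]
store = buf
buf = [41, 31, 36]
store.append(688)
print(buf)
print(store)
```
[41, 31, 36]
[2, 5, 8, 688]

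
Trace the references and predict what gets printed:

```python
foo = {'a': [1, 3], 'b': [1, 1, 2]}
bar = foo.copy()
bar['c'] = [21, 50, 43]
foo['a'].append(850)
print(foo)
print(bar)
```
{'a': [1, 3, 850], 'b': [1, 1, 2]}
{'a': [1, 3, 850], 'b': [1, 1, 2], 'c': [21, 50, 43]}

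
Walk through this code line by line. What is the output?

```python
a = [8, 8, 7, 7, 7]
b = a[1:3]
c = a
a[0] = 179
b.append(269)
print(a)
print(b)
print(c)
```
[179, 8, 7, 7, 7]
[8, 7, 269]
[179, 8, 7, 7, 7]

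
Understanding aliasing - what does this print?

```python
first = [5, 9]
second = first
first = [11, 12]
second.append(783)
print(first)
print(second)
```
[11, 12]
[5, 9, 783]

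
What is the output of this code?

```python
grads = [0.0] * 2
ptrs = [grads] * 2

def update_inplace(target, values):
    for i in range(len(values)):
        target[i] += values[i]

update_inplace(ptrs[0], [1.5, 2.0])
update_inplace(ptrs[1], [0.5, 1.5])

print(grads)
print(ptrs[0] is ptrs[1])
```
[2.0, 3.5]
True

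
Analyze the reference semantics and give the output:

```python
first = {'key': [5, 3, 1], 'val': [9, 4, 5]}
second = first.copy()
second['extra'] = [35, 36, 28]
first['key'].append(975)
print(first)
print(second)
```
{'key': [5, 3, 1, 975], 'val': [9, 4, 5]}
{'key': [5, 3, 1, 975], 'val': [9, 4, 5], 'extra': [35, 36, 28]}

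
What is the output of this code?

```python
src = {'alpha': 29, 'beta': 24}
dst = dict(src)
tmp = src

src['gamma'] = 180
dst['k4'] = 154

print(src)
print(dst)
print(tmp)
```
{'alpha': 29, 'beta': 24, 'gamma': 180}
{'alpha': 29, 'beta': 24, 'k4': 154}
{'alpha': 29, 'beta': 24, 'gamma': 180}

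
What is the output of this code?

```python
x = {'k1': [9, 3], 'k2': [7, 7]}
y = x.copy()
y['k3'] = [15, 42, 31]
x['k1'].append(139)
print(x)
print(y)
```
{'k1': [9, 3, 139], 'k2': [7, 7]}
{'k1': [9, 3, 139], 'k2': [7, 7], 'k3': [15, 42, 31]}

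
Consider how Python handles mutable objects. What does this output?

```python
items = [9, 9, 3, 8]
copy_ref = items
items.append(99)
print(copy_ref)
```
[9, 9, 3, 8, 99]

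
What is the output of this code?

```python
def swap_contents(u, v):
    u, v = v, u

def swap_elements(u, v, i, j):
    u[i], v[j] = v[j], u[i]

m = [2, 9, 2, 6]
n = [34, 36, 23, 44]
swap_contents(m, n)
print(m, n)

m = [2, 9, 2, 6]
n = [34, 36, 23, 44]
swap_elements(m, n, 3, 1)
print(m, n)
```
[2, 9, 2, 6] [34, 36, 23, 44]
[2, 9, 2, 36] [34, 6, 23, 44]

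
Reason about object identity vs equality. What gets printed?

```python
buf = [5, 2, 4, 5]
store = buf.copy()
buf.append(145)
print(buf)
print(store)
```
[5, 2, 4, 5, 145]
[5, 2, 4, 5]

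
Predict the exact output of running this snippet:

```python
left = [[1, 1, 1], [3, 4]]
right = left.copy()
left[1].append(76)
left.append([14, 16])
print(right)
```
[[1, 1, 1], [3, 4, 76]]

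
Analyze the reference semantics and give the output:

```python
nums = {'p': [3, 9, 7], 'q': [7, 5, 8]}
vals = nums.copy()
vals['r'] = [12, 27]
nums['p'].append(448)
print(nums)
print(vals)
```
{'p': [3, 9, 7, 448], 'q': [7, 5, 8]}
{'p': [3, 9, 7, 448], 'q': [7, 5, 8], 'r': [12, 27]}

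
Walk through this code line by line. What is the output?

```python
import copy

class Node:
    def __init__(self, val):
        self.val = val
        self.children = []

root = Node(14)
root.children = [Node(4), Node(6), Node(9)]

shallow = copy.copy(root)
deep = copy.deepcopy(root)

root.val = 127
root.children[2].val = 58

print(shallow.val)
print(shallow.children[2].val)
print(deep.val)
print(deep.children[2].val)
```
14
58
14
9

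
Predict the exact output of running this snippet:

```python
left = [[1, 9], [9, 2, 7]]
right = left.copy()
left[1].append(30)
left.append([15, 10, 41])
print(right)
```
[[1, 9], [9, 2, 7, 30]]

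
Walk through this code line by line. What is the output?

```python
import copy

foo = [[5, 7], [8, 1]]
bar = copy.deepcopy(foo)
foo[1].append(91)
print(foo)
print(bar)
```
[[5, 7], [8, 1, 91]]
[[5, 7], [8, 1]]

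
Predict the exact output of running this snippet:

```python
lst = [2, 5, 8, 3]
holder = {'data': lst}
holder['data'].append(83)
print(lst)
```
[2, 5, 8, 3, 83]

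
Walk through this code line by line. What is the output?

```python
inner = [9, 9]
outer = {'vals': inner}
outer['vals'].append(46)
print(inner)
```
[9, 9, 46]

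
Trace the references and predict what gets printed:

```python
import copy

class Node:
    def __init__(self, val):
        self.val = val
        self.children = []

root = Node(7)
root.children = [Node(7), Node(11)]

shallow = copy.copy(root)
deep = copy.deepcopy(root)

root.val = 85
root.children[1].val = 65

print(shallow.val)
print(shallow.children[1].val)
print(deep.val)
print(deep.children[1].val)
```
7
65
7
11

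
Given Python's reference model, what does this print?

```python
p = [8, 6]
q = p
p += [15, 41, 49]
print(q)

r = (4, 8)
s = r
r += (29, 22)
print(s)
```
[8, 6, 15, 41, 49]
(4, 8)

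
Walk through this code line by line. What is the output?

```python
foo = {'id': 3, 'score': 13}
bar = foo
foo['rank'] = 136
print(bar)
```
{'id': 3, 'score': 13, 'rank': 136}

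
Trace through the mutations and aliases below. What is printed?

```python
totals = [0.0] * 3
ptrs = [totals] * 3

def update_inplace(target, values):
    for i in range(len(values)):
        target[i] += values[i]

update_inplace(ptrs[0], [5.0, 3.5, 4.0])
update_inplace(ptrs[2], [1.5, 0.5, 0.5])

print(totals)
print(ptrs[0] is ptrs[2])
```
[6.5, 4.0, 4.5]
True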